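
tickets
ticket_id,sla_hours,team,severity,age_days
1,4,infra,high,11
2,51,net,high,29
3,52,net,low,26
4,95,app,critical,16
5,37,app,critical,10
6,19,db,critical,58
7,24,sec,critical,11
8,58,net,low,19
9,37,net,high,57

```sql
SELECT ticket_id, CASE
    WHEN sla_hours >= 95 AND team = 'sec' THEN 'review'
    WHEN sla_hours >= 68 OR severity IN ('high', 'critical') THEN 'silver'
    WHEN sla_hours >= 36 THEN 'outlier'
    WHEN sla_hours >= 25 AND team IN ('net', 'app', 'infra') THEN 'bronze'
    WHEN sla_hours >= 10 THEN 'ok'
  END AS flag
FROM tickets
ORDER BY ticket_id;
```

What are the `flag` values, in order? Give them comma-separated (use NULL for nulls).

ticket_id=1: sla_hours >= 68 OR severity IN ('high', 'critical') → silver
ticket_id=2: sla_hours >= 68 OR severity IN ('high', 'critical') → silver
ticket_id=3: sla_hours >= 36 → outlier
ticket_id=4: sla_hours >= 68 OR severity IN ('high', 'critical') → silver
ticket_id=5: sla_hours >= 68 OR severity IN ('high', 'critical') → silver
ticket_id=6: sla_hours >= 68 OR severity IN ('high', 'critical') → silver
ticket_id=7: sla_hours >= 68 OR severity IN ('high', 'critical') → silver
ticket_id=8: sla_hours >= 36 → outlier
ticket_id=9: sla_hours >= 68 OR severity IN ('high', 'critical') → silver

silver, silver, outlier, silver, silver, silver, silver, outlier, silver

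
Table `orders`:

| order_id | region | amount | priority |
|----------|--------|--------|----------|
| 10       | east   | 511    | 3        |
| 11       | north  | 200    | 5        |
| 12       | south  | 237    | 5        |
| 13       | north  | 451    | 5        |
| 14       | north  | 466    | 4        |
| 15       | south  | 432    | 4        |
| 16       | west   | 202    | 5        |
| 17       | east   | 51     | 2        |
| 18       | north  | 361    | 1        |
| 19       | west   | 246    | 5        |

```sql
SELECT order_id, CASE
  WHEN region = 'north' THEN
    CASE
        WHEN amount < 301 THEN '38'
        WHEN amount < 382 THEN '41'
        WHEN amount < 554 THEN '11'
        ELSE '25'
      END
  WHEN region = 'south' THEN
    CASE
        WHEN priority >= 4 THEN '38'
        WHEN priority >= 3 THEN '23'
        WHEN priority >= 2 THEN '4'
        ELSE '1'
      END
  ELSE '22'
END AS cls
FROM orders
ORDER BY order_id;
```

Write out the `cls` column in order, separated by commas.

22, 38, 38, 11, 11, 38, 22, 22, 41, 22

order_id=10: region='east' → outer ELSE → 22
order_id=11: region='north' → inner[amount < 301] → 38
order_id=12: region='south' → inner[priority >= 4] → 38
order_id=13: region='north' → inner[amount < 554] → 11
order_id=14: region='north' → inner[amount < 554] → 11
order_id=15: region='south' → inner[priority >= 4] → 38
order_id=16: region='west' → outer ELSE → 22
order_id=17: region='east' → outer ELSE → 22
order_id=18: region='north' → inner[amount < 382] → 41
order_id=19: region='west' → outer ELSE → 22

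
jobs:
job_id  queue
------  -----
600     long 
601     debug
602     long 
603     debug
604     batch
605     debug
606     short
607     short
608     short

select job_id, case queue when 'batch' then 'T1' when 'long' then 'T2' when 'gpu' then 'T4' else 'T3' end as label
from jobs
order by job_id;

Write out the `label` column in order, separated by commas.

T2, T3, T2, T3, T1, T3, T3, T3, T3

job_id=600: queue='long' → T2
job_id=601: ELSE → T3
job_id=602: queue='long' → T2
job_id=603: ELSE → T3
job_id=604: queue='batch' → T1
job_id=605: ELSE → T3
job_id=606: ELSE → T3
job_id=607: ELSE → T3
job_id=608: ELSE → T3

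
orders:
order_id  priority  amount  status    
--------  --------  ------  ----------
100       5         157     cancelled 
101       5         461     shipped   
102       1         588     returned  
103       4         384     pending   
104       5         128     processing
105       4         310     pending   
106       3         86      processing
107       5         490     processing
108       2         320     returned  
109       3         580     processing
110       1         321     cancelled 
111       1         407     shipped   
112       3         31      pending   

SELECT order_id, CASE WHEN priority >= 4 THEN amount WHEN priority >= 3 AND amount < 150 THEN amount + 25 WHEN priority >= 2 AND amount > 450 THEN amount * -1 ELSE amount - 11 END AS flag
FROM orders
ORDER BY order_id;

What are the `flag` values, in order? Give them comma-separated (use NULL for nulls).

157, 461, 577, 384, 128, 310, 111, 490, 309, -580, 310, 396, 56

order_id=100: priority >= 4 → 157
order_id=101: priority >= 4 → 461
order_id=102: ELSE → 577
order_id=103: priority >= 4 → 384
order_id=104: priority >= 4 → 128
order_id=105: priority >= 4 → 310
order_id=106: priority >= 3 AND amount < 150 → 111
order_id=107: priority >= 4 → 490
order_id=108: ELSE → 309
order_id=109: priority >= 2 AND amount > 450 → -580
order_id=110: ELSE → 310
order_id=111: ELSE → 396
order_id=112: priority >= 3 AND amount < 150 → 56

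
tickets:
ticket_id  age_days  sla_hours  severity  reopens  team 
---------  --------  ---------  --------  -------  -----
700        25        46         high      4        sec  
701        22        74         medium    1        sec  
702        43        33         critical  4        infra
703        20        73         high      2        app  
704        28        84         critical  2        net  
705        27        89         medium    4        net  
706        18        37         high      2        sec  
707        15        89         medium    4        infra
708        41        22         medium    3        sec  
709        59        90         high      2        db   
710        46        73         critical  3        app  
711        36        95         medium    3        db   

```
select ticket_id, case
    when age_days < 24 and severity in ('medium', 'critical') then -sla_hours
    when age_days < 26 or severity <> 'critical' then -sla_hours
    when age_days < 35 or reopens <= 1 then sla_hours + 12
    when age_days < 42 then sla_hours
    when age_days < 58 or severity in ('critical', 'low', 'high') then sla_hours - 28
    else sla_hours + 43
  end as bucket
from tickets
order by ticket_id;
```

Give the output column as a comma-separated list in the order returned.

-46, -74, 5, -73, 96, -89, -37, -89, -22, -90, 45, -95

ticket_id=700: age_days < 26 or severity <> 'critical' → -46
ticket_id=701: age_days < 24 and severity in ('medium', 'critical') → -74
ticket_id=702: age_days < 58 or severity in ('critical', 'low', 'high') → 5
ticket_id=703: age_days < 26 or severity <> 'critical' → -73
ticket_id=704: age_days < 35 or reopens <= 1 → 96
ticket_id=705: age_days < 26 or severity <> 'critical' → -89
ticket_id=706: age_days < 26 or severity <> 'critical' → -37
ticket_id=707: age_days < 24 and severity in ('medium', 'critical') → -89
ticket_id=708: age_days < 26 or severity <> 'critical' → -22
ticket_id=709: age_days < 26 or severity <> 'critical' → -90
ticket_id=710: age_days < 58 or severity in ('critical', 'low', 'high') → 45
ticket_id=711: age_days < 26 or severity <> 'critical' → -95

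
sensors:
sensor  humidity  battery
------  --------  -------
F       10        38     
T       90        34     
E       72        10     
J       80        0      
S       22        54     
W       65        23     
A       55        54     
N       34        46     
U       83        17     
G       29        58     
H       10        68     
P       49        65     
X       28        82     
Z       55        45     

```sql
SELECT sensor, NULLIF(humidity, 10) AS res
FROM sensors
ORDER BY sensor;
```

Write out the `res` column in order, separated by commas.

55, 72, NULL, 29, NULL, 80, 34, 49, 22, 90, 83, 65, 28, 55

sensor=A: humidity=55 vs 10: differ → 55
sensor=E: humidity=72 vs 10: differ → 72
sensor=F: humidity=10 vs 10: equal → NULL
sensor=G: humidity=29 vs 10: differ → 29
sensor=H: humidity=10 vs 10: equal → NULL
sensor=J: humidity=80 vs 10: differ → 80
sensor=N: humidity=34 vs 10: differ → 34
sensor=P: humidity=49 vs 10: differ → 49
sensor=S: humidity=22 vs 10: differ → 22
sensor=T: humidity=90 vs 10: differ → 90
sensor=U: humidity=83 vs 10: differ → 83
sensor=W: humidity=65 vs 10: differ → 65
sensor=X: humidity=28 vs 10: differ → 28
sensor=Z: humidity=55 vs 10: differ → 55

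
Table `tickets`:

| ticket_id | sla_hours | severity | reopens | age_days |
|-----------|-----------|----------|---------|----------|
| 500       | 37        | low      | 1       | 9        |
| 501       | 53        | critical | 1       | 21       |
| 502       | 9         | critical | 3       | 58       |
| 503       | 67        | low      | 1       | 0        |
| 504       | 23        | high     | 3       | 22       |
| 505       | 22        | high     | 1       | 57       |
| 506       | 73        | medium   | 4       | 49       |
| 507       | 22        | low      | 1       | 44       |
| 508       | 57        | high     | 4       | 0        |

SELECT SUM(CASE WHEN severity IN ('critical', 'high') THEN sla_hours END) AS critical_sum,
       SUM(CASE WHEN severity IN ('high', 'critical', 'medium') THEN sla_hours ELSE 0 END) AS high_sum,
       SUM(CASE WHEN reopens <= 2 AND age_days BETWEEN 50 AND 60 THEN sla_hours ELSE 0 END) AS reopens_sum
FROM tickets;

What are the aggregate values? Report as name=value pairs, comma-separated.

critical_sum=164, high_sum=237, reopens_sum=22

[critical_sum: severity IN ('critical', 'high')]
ticket_id=500: ✗
ticket_id=501: ✓ → 53
ticket_id=502: ✓ → 9
ticket_id=503: ✗
ticket_id=504: ✓ → 23
ticket_id=505: ✓ → 22
ticket_id=506: ✗
ticket_id=507: ✗
ticket_id=508: ✓ → 57
critical_sum = 53 + 9 + 23 + 22 + 57 = 164
—
[high_sum: severity IN ('high', 'critical', 'medium')]
ticket_id=500: ✗
ticket_id=501: ✓ → 53
ticket_id=502: ✓ → 9
ticket_id=503: ✗
ticket_id=504: ✓ → 23
ticket_id=505: ✓ → 22
ticket_id=506: ✓ → 73
ticket_id=507: ✗
ticket_id=508: ✓ → 57
high_sum = 53 + 9 + 23 + 22 + 73 + 57 = 237
—
[reopens_sum: reopens <= 2 AND age_days BETWEEN 50 AND 60]
ticket_id=500: ✗
ticket_id=501: ✗
ticket_id=502: ✗
ticket_id=503: ✗
ticket_id=504: ✗
ticket_id=505: ✓ → 22
ticket_id=506: ✗
ticket_id=507: ✗
ticket_id=508: ✗
reopens_sum = 22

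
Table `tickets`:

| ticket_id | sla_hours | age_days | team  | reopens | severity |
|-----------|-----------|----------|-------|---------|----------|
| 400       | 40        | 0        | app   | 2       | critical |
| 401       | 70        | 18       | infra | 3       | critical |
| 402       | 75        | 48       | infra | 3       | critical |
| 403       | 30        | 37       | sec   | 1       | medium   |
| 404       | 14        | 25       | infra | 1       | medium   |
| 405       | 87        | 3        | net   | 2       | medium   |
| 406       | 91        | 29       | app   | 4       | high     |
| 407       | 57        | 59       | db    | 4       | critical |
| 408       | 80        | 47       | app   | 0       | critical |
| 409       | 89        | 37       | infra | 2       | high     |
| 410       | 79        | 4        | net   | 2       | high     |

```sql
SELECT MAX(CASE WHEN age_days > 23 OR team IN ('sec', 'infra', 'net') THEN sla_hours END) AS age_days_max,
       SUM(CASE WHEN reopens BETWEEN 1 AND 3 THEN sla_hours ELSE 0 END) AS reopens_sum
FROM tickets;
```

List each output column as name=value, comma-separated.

age_days_max=91, reopens_sum=484

[age_days_max: age_days > 23 OR team IN ('sec', 'infra', 'net')]
ticket_id=400: ✗
ticket_id=401: ✓ → 70
ticket_id=402: ✓ → 75
ticket_id=403: ✓ → 30
ticket_id=404: ✓ → 14
ticket_id=405: ✓ → 87
ticket_id=406: ✓ → 91
ticket_id=407: ✓ → 57
ticket_id=408: ✓ → 80
ticket_id=409: ✓ → 89
ticket_id=410: ✓ → 79
age_days_max = MAX(70, 75, 30, 14, 87, 91, 57, 80, 89, 79) = 91
—
[reopens_sum: reopens BETWEEN 1 AND 3]
ticket_id=400: ✓ → 40
ticket_id=401: ✓ → 70
ticket_id=402: ✓ → 75
ticket_id=403: ✓ → 30
ticket_id=404: ✓ → 14
ticket_id=405: ✓ → 87
ticket_id=406: ✗
ticket_id=407: ✗
ticket_id=408: ✗
ticket_id=409: ✓ → 89
ticket_id=410: ✓ → 79
reopens_sum = 40 + 70 + 75 + 30 + 14 + 87 + 89 + 79 = 484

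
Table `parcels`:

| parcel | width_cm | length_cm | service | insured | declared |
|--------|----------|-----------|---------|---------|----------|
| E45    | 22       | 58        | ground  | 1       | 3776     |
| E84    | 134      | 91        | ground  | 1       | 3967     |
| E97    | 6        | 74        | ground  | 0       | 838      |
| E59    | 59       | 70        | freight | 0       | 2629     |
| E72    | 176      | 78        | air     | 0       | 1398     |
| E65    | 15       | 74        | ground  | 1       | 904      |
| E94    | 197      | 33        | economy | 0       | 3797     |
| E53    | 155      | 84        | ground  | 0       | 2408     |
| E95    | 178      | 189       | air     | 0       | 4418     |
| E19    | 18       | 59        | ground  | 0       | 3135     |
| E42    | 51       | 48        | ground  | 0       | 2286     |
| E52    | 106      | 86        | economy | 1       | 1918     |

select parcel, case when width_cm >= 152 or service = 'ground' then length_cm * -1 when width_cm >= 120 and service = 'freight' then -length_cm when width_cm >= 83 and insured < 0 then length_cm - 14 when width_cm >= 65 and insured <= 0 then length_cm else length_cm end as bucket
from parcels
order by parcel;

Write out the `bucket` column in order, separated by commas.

-59, -48, -58, 86, -84, 70, -74, -78, -91, -33, -189, -74

parcel=E19: width_cm >= 152 or service = 'ground' → -59
parcel=E42: width_cm >= 152 or service = 'ground' → -48
parcel=E45: width_cm >= 152 or service = 'ground' → -58
parcel=E52: ELSE → 86
parcel=E53: width_cm >= 152 or service = 'ground' → -84
parcel=E59: ELSE → 70
parcel=E65: width_cm >= 152 or service = 'ground' → -74
parcel=E72: width_cm >= 152 or service = 'ground' → -78
parcel=E84: width_cm >= 152 or service = 'ground' → -91
parcel=E94: width_cm >= 152 or service = 'ground' → -33
parcel=E95: width_cm >= 152 or service = 'ground' → -189
parcel=E97: width_cm >= 152 or service = 'ground' → -74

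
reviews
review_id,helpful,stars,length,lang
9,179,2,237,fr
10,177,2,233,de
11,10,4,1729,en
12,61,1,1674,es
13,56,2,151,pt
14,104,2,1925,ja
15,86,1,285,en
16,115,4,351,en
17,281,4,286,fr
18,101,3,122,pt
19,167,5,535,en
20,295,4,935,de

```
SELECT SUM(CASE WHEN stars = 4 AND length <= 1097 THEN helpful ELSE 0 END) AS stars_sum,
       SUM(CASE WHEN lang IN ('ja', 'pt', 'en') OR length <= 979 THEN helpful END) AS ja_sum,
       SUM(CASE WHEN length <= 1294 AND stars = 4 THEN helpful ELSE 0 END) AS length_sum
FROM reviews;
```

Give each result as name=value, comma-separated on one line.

[stars_sum: stars = 4 AND length <= 1097]
review_id=9: ✗
review_id=10: ✗
review_id=11: ✗
review_id=12: ✗
review_id=13: ✗
review_id=14: ✗
review_id=15: ✗
review_id=16: ✓ → 115
review_id=17: ✓ → 281
review_id=18: ✗
review_id=19: ✗
review_id=20: ✓ → 295
stars_sum = 115 + 281 + 295 = 691
—
[ja_sum: lang IN ('ja', 'pt', 'en') OR length <= 979]
review_id=9: ✓ → 179
review_id=10: ✓ → 177
review_id=11: ✓ → 10
review_id=12: ✗
review_id=13: ✓ → 56
review_id=14: ✓ → 104
review_id=15: ✓ → 86
review_id=16: ✓ → 115
review_id=17: ✓ → 281
review_id=18: ✓ → 101
review_id=19: ✓ → 167
review_id=20: ✓ → 295
ja_sum = 179 + 177 + 10 + 56 + 104 + 86 + 115 + 281 + 101 + 167 + 295 = 1571
—
[length_sum: length <= 1294 AND stars = 4]
review_id=9: ✗
review_id=10: ✗
review_id=11: ✗
review_id=12: ✗
review_id=13: ✗
review_id=14: ✗
review_id=15: ✗
review_id=16: ✓ → 115
review_id=17: ✓ → 281
review_id=18: ✗
review_id=19: ✗
review_id=20: ✓ → 295
length_sum = 115 + 281 + 295 = 691

stars_sum=691, ja_sum=1571, length_sum=691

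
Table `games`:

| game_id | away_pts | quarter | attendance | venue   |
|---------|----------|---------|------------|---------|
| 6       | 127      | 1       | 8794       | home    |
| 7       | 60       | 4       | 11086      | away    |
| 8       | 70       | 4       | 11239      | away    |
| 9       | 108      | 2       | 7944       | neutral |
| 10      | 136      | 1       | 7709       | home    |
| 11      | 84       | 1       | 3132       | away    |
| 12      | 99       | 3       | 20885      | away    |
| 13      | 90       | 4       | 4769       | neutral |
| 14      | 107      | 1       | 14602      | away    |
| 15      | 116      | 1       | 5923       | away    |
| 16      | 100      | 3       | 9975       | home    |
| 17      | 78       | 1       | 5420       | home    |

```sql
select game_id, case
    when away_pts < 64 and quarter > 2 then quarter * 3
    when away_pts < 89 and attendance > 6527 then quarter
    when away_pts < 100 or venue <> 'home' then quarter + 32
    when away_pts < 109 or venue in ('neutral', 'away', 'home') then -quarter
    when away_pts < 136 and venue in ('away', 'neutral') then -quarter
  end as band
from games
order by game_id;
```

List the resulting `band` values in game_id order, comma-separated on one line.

-1, 12, 4, 34, -1, 33, 35, 36, 33, 33, -3, 33

game_id=6: away_pts < 109 or venue in ('neutral', 'away', 'home') → -1
game_id=7: away_pts < 64 and quarter > 2 → 12
game_id=8: away_pts < 89 and attendance > 6527 → 4
game_id=9: away_pts < 100 or venue <> 'home' → 34
game_id=10: away_pts < 109 or venue in ('neutral', 'away', 'home') → -1
game_id=11: away_pts < 100 or venue <> 'home' → 33
game_id=12: away_pts < 100 or venue <> 'home' → 35
game_id=13: away_pts < 100 or venue <> 'home' → 36
game_id=14: away_pts < 100 or venue <> 'home' → 33
game_id=15: away_pts < 100 or venue <> 'home' → 33
game_id=16: away_pts < 109 or venue in ('neutral', 'away', 'home') → -3
game_id=17: away_pts < 100 or venue <> 'home' → 33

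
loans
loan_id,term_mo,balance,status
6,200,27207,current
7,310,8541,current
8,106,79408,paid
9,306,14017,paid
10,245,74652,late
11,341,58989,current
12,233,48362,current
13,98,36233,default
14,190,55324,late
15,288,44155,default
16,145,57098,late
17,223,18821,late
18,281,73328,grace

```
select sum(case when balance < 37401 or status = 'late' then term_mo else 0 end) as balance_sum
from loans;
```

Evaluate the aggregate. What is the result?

loan_id=6: ✓ → 200
loan_id=7: ✓ → 310
loan_id=8: ✗
loan_id=9: ✓ → 306
loan_id=10: ✓ → 245
loan_id=11: ✗
loan_id=12: ✗
loan_id=13: ✓ → 98
loan_id=14: ✓ → 190
loan_id=15: ✗
loan_id=16: ✓ → 145
loan_id=17: ✓ → 223
loan_id=18: ✗
balance_sum = 200 + 310 + 306 + 245 + 98 + 190 + 145 + 223 = 1717

1717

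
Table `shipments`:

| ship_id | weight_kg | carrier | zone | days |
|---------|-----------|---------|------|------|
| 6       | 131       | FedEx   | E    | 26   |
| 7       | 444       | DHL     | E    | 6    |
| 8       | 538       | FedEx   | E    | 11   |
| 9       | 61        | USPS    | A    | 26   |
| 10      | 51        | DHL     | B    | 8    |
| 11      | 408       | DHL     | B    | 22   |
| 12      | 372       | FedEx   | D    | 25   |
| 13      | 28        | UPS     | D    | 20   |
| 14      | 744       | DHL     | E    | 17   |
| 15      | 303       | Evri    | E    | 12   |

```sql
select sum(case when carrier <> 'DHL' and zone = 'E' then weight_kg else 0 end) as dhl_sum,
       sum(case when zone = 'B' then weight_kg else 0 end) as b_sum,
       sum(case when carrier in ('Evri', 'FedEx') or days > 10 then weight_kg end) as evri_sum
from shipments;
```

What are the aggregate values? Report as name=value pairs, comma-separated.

[dhl_sum: carrier <> 'DHL' and zone = 'E']
ship_id=6: ✓ → 131
ship_id=7: ✗
ship_id=8: ✓ → 538
ship_id=9: ✗
ship_id=10: ✗
ship_id=11: ✗
ship_id=12: ✗
ship_id=13: ✗
ship_id=14: ✗
ship_id=15: ✓ → 303
dhl_sum = 131 + 538 + 303 = 972
—
[b_sum: zone = 'B']
ship_id=6: ✗
ship_id=7: ✗
ship_id=8: ✗
ship_id=9: ✗
ship_id=10: ✓ → 51
ship_id=11: ✓ → 408
ship_id=12: ✗
ship_id=13: ✗
ship_id=14: ✗
ship_id=15: ✗
b_sum = 51 + 408 = 459
—
[evri_sum: carrier in ('Evri', 'FedEx') or days > 10]
ship_id=6: ✓ → 131
ship_id=7: ✗
ship_id=8: ✓ → 538
ship_id=9: ✓ → 61
ship_id=10: ✗
ship_id=11: ✓ → 408
ship_id=12: ✓ → 372
ship_id=13: ✓ → 28
ship_id=14: ✓ → 744
ship_id=15: ✓ → 303
evri_sum = 131 + 538 + 61 + 408 + 372 + 28 + 744 + 303 = 2585

dhl_sum=972, b_sum=459, evri_sum=2585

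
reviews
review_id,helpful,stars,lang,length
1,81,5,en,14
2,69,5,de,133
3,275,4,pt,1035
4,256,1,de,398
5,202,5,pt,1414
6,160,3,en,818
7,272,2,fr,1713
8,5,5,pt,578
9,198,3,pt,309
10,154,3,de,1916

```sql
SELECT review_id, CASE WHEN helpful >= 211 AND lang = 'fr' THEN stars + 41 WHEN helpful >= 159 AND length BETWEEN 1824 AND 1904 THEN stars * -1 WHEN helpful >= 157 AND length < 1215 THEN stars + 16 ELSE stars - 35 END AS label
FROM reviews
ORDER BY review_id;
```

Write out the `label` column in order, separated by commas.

review_id=1: ELSE → -30
review_id=2: ELSE → -30
review_id=3: helpful >= 157 AND length < 1215 → 20
review_id=4: helpful >= 157 AND length < 1215 → 17
review_id=5: ELSE → -30
review_id=6: helpful >= 157 AND length < 1215 → 19
review_id=7: helpful >= 211 AND lang = 'fr' → 43
review_id=8: ELSE → -30
review_id=9: helpful >= 157 AND length < 1215 → 19
review_id=10: ELSE → -32

-30, -30, 20, 17, -30, 19, 43, -30, 19, -32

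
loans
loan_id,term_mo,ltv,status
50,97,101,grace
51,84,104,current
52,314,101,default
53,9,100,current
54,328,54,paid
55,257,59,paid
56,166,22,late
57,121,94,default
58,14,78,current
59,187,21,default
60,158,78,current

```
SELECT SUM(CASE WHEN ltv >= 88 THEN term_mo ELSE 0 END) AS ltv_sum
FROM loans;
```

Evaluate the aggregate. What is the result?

625

loan_id=50: ✓ → 97
loan_id=51: ✓ → 84
loan_id=52: ✓ → 314
loan_id=53: ✓ → 9
loan_id=54: ✗
loan_id=55: ✗
loan_id=56: ✗
loan_id=57: ✓ → 121
loan_id=58: ✗
loan_id=59: ✗
loan_id=60: ✗
ltv_sum = 97 + 84 + 314 + 9 + 121 = 625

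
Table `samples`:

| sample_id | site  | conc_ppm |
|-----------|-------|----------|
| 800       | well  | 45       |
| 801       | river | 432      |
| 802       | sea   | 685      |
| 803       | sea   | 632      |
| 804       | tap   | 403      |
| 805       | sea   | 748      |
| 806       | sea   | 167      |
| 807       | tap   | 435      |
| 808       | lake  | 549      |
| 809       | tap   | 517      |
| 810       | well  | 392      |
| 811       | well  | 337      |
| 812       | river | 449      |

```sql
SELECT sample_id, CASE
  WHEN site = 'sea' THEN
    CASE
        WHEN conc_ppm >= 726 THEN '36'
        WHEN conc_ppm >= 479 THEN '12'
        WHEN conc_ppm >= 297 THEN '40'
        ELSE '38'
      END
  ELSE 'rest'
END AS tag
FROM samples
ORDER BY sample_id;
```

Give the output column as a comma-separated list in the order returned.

sample_id=800: site='well' → outer ELSE → rest
sample_id=801: site='river' → outer ELSE → rest
sample_id=802: site='sea' → inner[conc_ppm >= 479] → 12
sample_id=803: site='sea' → inner[conc_ppm >= 479] → 12
sample_id=804: site='tap' → outer ELSE → rest
sample_id=805: site='sea' → inner[conc_ppm >= 726] → 36
sample_id=806: site='sea' → inner[ELSE] → 38
sample_id=807: site='tap' → outer ELSE → rest
sample_id=808: site='lake' → outer ELSE → rest
sample_id=809: site='tap' → outer ELSE → rest
sample_id=810: site='well' → outer ELSE → rest
sample_id=811: site='well' → outer ELSE → rest
sample_id=812: site='river' → outer ELSE → rest

rest, rest, 12, 12, rest, 36, 38, rest, rest, rest, rest, rest, rest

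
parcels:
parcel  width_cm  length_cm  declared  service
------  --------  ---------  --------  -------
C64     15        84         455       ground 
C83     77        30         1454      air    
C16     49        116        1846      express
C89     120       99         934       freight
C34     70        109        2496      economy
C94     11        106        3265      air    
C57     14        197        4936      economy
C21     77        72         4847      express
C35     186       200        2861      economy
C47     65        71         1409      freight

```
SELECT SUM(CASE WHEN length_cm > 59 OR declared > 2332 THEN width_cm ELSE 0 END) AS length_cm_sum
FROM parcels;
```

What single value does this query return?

607

parcel=C64: ✓ → 15
parcel=C83: ✗
parcel=C16: ✓ → 49
parcel=C89: ✓ → 120
parcel=C34: ✓ → 70
parcel=C94: ✓ → 11
parcel=C57: ✓ → 14
parcel=C21: ✓ → 77
parcel=C35: ✓ → 186
parcel=C47: ✓ → 65
length_cm_sum = 15 + 49 + 120 + 70 + 11 + 14 + 77 + 186 + 65 = 607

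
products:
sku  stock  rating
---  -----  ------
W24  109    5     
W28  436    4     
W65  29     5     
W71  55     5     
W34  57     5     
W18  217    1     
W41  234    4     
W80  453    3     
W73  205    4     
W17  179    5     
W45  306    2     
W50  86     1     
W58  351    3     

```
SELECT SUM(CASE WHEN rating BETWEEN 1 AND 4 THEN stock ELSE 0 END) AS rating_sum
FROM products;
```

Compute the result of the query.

2288

sku=W24: ✗
sku=W28: ✓ → 436
sku=W65: ✗
sku=W71: ✗
sku=W34: ✗
sku=W18: ✓ → 217
sku=W41: ✓ → 234
sku=W80: ✓ → 453
sku=W73: ✓ → 205
sku=W17: ✗
sku=W45: ✓ → 306
sku=W50: ✓ → 86
sku=W58: ✓ → 351
rating_sum = 436 + 217 + 234 + 453 + 205 + 306 + 86 + 351 = 2288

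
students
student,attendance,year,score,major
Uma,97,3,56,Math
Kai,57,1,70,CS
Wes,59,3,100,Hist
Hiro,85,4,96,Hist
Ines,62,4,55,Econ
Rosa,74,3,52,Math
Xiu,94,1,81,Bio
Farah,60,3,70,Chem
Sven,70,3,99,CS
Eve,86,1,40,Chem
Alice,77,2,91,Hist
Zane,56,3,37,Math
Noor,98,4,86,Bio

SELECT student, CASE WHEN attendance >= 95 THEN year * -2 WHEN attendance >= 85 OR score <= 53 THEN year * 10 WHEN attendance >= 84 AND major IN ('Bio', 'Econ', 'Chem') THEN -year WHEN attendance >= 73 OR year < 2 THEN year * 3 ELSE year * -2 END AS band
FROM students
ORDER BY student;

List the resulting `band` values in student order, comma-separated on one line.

student=Alice: attendance >= 73 OR year < 2 → 6
student=Eve: attendance >= 85 OR score <= 53 → 10
student=Farah: ELSE → -6
student=Hiro: attendance >= 85 OR score <= 53 → 40
student=Ines: ELSE → -8
student=Kai: attendance >= 73 OR year < 2 → 3
student=Noor: attendance >= 95 → -8
student=Rosa: attendance >= 85 OR score <= 53 → 30
student=Sven: ELSE → -6
student=Uma: attendance >= 95 → -6
student=Wes: ELSE → -6
student=Xiu: attendance >= 85 OR score <= 53 → 10
student=Zane: attendance >= 85 OR score <= 53 → 30

6, 10, -6, 40, -8, 3, -8, 30, -6, -6, -6, 10, 30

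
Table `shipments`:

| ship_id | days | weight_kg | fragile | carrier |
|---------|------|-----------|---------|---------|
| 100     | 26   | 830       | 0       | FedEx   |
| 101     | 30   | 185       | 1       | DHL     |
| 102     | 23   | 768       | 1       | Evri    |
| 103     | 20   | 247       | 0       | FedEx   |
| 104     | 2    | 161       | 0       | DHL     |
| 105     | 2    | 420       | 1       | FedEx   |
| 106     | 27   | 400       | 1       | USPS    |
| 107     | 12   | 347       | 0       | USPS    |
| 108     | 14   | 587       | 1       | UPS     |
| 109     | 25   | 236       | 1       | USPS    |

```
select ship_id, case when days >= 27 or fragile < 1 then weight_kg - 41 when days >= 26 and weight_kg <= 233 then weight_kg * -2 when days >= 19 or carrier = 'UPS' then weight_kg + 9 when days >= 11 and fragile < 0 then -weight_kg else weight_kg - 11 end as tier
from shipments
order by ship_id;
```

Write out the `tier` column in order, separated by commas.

789, 144, 777, 206, 120, 409, 359, 306, 596, 245

ship_id=100: days >= 27 or fragile < 1 → 789
ship_id=101: days >= 27 or fragile < 1 → 144
ship_id=102: days >= 19 or carrier = 'UPS' → 777
ship_id=103: days >= 27 or fragile < 1 → 206
ship_id=104: days >= 27 or fragile < 1 → 120
ship_id=105: ELSE → 409
ship_id=106: days >= 27 or fragile < 1 → 359
ship_id=107: days >= 27 or fragile < 1 → 306
ship_id=108: days >= 19 or carrier = 'UPS' → 596
ship_id=109: days >= 19 or carrier = 'UPS' → 245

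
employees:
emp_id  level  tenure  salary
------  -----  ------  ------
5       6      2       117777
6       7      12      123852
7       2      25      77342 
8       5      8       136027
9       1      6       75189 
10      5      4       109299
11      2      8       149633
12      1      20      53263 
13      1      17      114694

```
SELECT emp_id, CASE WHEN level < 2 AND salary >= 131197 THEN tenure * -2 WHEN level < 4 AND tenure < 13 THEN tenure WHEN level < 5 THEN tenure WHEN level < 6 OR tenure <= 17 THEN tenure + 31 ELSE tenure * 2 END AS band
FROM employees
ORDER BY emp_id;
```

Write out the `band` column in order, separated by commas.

33, 43, 25, 39, 6, 35, 8, 20, 17

emp_id=5: level < 6 OR tenure <= 17 → 33
emp_id=6: level < 6 OR tenure <= 17 → 43
emp_id=7: level < 5 → 25
emp_id=8: level < 6 OR tenure <= 17 → 39
emp_id=9: level < 4 AND tenure < 13 → 6
emp_id=10: level < 6 OR tenure <= 17 → 35
emp_id=11: level < 4 AND tenure < 13 → 8
emp_id=12: level < 5 → 20
emp_id=13: level < 5 → 17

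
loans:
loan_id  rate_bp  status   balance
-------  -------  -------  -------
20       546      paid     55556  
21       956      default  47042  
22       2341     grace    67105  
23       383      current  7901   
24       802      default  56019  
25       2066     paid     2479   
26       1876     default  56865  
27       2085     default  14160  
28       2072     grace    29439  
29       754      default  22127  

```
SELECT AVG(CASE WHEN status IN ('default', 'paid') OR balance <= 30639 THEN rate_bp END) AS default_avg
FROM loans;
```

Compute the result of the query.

loan_id=20: ✓ → 546
loan_id=21: ✓ → 956
loan_id=22: ✗
loan_id=23: ✓ → 383
loan_id=24: ✓ → 802
loan_id=25: ✓ → 2066
loan_id=26: ✓ → 1876
loan_id=27: ✓ → 2085
loan_id=28: ✓ → 2072
loan_id=29: ✓ → 754
default_avg = (546 + 956 + 383 + 802 + 2066 + 1876 + 2085 + 2072 + 754) / 9 = 1282.2222222222

1282.2222222222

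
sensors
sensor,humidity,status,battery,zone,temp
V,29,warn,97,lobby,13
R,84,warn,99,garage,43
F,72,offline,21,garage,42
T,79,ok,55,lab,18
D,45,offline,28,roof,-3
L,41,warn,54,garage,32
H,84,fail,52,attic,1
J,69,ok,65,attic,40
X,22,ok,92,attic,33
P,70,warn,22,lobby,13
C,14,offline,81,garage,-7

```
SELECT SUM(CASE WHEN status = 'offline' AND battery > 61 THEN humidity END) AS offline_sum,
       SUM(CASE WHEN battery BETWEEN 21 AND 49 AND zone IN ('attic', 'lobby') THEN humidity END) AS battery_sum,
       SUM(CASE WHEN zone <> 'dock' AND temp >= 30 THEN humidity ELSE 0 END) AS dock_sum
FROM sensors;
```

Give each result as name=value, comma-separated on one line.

[offline_sum: status = 'offline' AND battery > 61]
sensor=V: ✗
sensor=R: ✗
sensor=F: ✗
sensor=T: ✗
sensor=D: ✗
sensor=L: ✗
sensor=H: ✗
sensor=J: ✗
sensor=X: ✗
sensor=P: ✗
sensor=C: ✓ → 14
offline_sum = 14
—
[battery_sum: battery BETWEEN 21 AND 49 AND zone IN ('attic', 'lobby')]
sensor=V: ✗
sensor=R: ✗
sensor=F: ✗
sensor=T: ✗
sensor=D: ✗
sensor=L: ✗
sensor=H: ✗
sensor=J: ✗
sensor=X: ✗
sensor=P: ✓ → 70
sensor=C: ✗
battery_sum = 70
—
[dock_sum: zone <> 'dock' AND temp >= 30]
sensor=V: ✗
sensor=R: ✓ → 84
sensor=F: ✓ → 72
sensor=T: ✗
sensor=D: ✗
sensor=L: ✓ → 41
sensor=H: ✗
sensor=J: ✓ → 69
sensor=X: ✓ → 22
sensor=P: ✗
sensor=C: ✗
dock_sum = 84 + 72 + 41 + 69 + 22 = 288

offline_sum=14, battery_sum=70, dock_sum=288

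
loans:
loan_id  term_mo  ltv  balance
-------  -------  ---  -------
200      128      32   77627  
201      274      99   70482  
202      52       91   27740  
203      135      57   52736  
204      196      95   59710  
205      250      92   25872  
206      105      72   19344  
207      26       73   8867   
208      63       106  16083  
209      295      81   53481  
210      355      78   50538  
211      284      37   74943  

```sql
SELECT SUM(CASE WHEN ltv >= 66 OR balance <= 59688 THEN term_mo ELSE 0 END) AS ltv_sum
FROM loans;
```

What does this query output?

loan_id=200: ✗
loan_id=201: ✓ → 274
loan_id=202: ✓ → 52
loan_id=203: ✓ → 135
loan_id=204: ✓ → 196
loan_id=205: ✓ → 250
loan_id=206: ✓ → 105
loan_id=207: ✓ → 26
loan_id=208: ✓ → 63
loan_id=209: ✓ → 295
loan_id=210: ✓ → 355
loan_id=211: ✗
ltv_sum = 274 + 52 + 135 + 196 + 250 + 105 + 26 + 63 + 295 + 355 = 1751

1751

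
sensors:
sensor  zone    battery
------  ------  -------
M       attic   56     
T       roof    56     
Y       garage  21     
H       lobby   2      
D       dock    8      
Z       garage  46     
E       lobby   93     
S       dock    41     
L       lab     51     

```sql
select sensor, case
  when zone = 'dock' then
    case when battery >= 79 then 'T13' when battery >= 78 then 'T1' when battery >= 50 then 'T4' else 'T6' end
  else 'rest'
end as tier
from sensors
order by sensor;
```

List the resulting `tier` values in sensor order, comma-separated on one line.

T6, rest, rest, rest, rest, T6, rest, rest, rest

sensor=D: zone='dock' → inner[ELSE] → T6
sensor=E: zone='lobby' → outer ELSE → rest
sensor=H: zone='lobby' → outer ELSE → rest
sensor=L: zone='lab' → outer ELSE → rest
sensor=M: zone='attic' → outer ELSE → rest
sensor=S: zone='dock' → inner[ELSE] → T6
sensor=T: zone='roof' → outer ELSE → rest
sensor=Y: zone='garage' → outer ELSE → rest
sensor=Z: zone='garage' → outer ELSE → rest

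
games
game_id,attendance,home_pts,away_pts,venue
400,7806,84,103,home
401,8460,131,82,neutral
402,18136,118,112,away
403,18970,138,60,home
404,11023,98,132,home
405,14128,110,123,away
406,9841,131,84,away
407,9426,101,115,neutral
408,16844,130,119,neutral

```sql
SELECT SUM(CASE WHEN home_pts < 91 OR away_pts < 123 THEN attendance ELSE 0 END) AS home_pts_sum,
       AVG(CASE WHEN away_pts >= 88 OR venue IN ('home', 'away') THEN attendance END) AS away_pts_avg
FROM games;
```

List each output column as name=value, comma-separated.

[home_pts_sum: home_pts < 91 OR away_pts < 123]
game_id=400: ✓ → 7806
game_id=401: ✓ → 8460
game_id=402: ✓ → 18136
game_id=403: ✓ → 18970
game_id=404: ✗
game_id=405: ✗
game_id=406: ✓ → 9841
game_id=407: ✓ → 9426
game_id=408: ✓ → 16844
home_pts_sum = 7806 + 8460 + 18136 + 18970 + 9841 + 9426 + 16844 = 89483
—
[away_pts_avg: away_pts >= 88 OR venue IN ('home', 'away')]
game_id=400: ✓ → 7806
game_id=401: ✗
game_id=402: ✓ → 18136
game_id=403: ✓ → 18970
game_id=404: ✓ → 11023
game_id=405: ✓ → 14128
game_id=406: ✓ → 9841
game_id=407: ✓ → 9426
game_id=408: ✓ → 16844
away_pts_avg = (7806 + 18136 + 18970 + 11023 + 14128 + 9841 + 9426 + 16844) / 8 = 13271.75

home_pts_sum=89483, away_pts_avg=13271.75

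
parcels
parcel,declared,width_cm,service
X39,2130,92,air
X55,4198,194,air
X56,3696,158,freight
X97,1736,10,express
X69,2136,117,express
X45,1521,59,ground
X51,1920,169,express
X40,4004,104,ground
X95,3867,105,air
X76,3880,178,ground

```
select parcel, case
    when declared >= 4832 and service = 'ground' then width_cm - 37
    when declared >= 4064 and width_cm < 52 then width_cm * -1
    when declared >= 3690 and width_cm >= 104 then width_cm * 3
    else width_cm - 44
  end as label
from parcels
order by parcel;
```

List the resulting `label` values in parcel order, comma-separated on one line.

parcel=X39: ELSE → 48
parcel=X40: declared >= 3690 and width_cm >= 104 → 312
parcel=X45: ELSE → 15
parcel=X51: ELSE → 125
parcel=X55: declared >= 3690 and width_cm >= 104 → 582
parcel=X56: declared >= 3690 and width_cm >= 104 → 474
parcel=X69: ELSE → 73
parcel=X76: declared >= 3690 and width_cm >= 104 → 534
parcel=X95: declared >= 3690 and width_cm >= 104 → 315
parcel=X97: ELSE → -34

48, 312, 15, 125, 582, 474, 73, 534, 315, -34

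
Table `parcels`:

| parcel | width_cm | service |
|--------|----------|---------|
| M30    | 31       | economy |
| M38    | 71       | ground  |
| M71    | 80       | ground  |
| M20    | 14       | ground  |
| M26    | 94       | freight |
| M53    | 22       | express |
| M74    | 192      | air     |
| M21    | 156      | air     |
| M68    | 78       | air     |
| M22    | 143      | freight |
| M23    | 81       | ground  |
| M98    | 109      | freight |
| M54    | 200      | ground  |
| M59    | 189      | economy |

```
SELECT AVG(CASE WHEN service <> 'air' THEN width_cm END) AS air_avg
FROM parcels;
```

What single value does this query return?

parcel=M30: ✓ → 31
parcel=M38: ✓ → 71
parcel=M71: ✓ → 80
parcel=M20: ✓ → 14
parcel=M26: ✓ → 94
parcel=M53: ✓ → 22
parcel=M74: ✗
parcel=M21: ✗
parcel=M68: ✗
parcel=M22: ✓ → 143
parcel=M23: ✓ → 81
parcel=M98: ✓ → 109
parcel=M54: ✓ → 200
parcel=M59: ✓ → 189
air_avg = (31 + 71 + 80 + 14 + 94 + 22 + 143 + 81 + 109 + 200 + 189) / 11 = 94

94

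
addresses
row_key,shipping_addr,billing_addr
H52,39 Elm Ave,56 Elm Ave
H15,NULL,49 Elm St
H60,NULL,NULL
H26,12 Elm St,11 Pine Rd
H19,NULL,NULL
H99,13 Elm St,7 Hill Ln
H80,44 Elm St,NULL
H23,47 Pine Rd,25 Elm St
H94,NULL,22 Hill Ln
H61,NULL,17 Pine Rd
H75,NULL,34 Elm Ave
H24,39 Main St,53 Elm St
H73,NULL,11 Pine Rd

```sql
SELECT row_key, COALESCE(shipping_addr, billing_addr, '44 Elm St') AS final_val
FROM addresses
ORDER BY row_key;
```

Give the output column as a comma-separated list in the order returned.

row_key=H15: shipping_addr=NULL, billing_addr=49 Elm St → 49 Elm St
row_key=H19: shipping_addr=NULL, billing_addr=NULL, → literal 44 Elm St → 44 Elm St
row_key=H23: shipping_addr=47 Pine Rd → 47 Pine Rd
row_key=H24: shipping_addr=39 Main St → 39 Main St
row_key=H26: shipping_addr=12 Elm St → 12 Elm St
row_key=H52: shipping_addr=39 Elm Ave → 39 Elm Ave
row_key=H60: shipping_addr=NULL, billing_addr=NULL, → literal 44 Elm St → 44 Elm St
row_key=H61: shipping_addr=NULL, billing_addr=17 Pine Rd → 17 Pine Rd
row_key=H73: shipping_addr=NULL, billing_addr=11 Pine Rd → 11 Pine Rd
row_key=H75: shipping_addr=NULL, billing_addr=34 Elm Ave → 34 Elm Ave
row_key=H80: shipping_addr=44 Elm St → 44 Elm St
row_key=H94: shipping_addr=NULL, billing_addr=22 Hill Ln → 22 Hill Ln
row_key=H99: shipping_addr=13 Elm St → 13 Elm St

49 Elm St, 44 Elm St, 47 Pine Rd, 39 Main St, 12 Elm St, 39 Elm Ave, 44 Elm St, 17 Pine Rd, 11 Pine Rd, 34 Elm Ave, 44 Elm St, 22 Hill Ln, 13 Elm St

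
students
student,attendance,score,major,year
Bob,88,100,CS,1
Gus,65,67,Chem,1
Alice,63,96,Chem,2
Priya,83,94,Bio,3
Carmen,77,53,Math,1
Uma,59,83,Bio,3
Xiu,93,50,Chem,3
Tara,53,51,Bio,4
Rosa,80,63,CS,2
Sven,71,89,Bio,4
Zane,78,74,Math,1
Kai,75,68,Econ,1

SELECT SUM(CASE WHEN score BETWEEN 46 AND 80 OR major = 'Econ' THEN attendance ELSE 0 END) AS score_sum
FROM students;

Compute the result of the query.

521

student=Bob: ✗
student=Gus: ✓ → 65
student=Alice: ✗
student=Priya: ✗
student=Carmen: ✓ → 77
student=Uma: ✗
student=Xiu: ✓ → 93
student=Tara: ✓ → 53
student=Rosa: ✓ → 80
student=Sven: ✗
student=Zane: ✓ → 78
student=Kai: ✓ → 75
score_sum = 65 + 77 + 93 + 53 + 80 + 78 + 75 = 521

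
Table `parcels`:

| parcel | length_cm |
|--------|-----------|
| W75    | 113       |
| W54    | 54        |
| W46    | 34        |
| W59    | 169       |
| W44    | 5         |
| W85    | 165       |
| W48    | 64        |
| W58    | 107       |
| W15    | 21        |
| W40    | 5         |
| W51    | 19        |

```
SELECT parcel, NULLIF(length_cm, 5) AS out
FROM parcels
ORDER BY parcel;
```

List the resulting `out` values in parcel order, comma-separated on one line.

parcel=W15: length_cm=21 vs 5: differ → 21
parcel=W40: length_cm=5 vs 5: equal → NULL
parcel=W44: length_cm=5 vs 5: equal → NULL
parcel=W46: length_cm=34 vs 5: differ → 34
parcel=W48: length_cm=64 vs 5: differ → 64
parcel=W51: length_cm=19 vs 5: differ → 19
parcel=W54: length_cm=54 vs 5: differ → 54
parcel=W58: length_cm=107 vs 5: differ → 107
parcel=W59: length_cm=169 vs 5: differ → 169
parcel=W75: length_cm=113 vs 5: differ → 113
parcel=W85: length_cm=165 vs 5: differ → 165

21, NULL, NULL, 34, 64, 19, 54, 107, 169, 113, 165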